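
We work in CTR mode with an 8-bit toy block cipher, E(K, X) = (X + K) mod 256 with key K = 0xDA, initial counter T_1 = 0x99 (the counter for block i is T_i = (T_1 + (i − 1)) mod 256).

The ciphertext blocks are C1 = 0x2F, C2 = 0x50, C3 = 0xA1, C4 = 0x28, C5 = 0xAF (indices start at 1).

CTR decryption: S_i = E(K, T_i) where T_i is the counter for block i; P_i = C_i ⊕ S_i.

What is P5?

P5 = 0xD8

P5: T = 0x9D, S = E(K, T) = 0x77; 0xAF ⊕ 0x77 = 0xD8.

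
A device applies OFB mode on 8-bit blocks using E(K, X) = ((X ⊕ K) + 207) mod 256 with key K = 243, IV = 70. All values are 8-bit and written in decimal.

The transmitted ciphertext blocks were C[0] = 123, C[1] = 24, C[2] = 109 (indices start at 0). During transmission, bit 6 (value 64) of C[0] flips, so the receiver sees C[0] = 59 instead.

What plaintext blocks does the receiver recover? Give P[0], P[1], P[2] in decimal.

P[0] = 191, P[1] = 94, P[2] = 233

OFB decryption: S_i = E(K, S_{i−1}) with S_{−1} = IV; P_i = C_i ⊕ S_i.
Only C[0] changed, to 59. In OFB, a change in C_i flips the same bit in P_i only; the keystream is unaffected. Decrypting the received ciphertext:
P[0]: S = E(K, 70) = 132; 59 ⊕ 132 = 191.
P[1]: S = E(K, 132) = 70; 24 ⊕ 70 = 94.
P[2]: S = E(K, 70) = 132; 109 ⊕ 132 = 233.
Blocks that differ from the original plaintext: P[0].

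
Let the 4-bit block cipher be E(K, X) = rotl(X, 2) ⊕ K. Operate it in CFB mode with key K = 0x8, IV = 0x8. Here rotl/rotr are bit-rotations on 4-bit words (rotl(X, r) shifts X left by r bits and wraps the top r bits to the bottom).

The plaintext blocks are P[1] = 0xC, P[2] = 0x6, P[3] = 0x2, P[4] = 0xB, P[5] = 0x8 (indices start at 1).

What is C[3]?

CFB encryption: C_i = P_i ⊕ E(K, C_{i−1}), with C_{0} = IV.
C[1]: E(K, 0x8) = 0xA; 0xC ⊕ 0xA = 0x6.
C[2]: E(K, 0x6) = 0x1; 0x6 ⊕ 0x1 = 0x7.
C[3]: E(K, 0x7) = 0x5; 0x2 ⊕ 0x5 = 0x7.

C[3] = 0x7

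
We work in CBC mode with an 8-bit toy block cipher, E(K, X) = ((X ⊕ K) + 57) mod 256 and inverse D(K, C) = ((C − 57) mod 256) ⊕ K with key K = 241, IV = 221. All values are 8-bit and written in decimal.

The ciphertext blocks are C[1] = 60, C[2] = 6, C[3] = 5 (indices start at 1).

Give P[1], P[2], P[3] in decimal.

P[1] = 47, P[2] = 0, P[3] = 59

CBC decryption: P_i = D(K, C_i) ⊕ C_{i−1}, with C_{0} = IV.
P[1]: D(K, 60) = 242; 242 ⊕ 221 = 47.
P[2]: D(K, 6) = 60; 60 ⊕ 60 = 0.
P[3]: D(K, 5) = 61; 61 ⊕ 6 = 59.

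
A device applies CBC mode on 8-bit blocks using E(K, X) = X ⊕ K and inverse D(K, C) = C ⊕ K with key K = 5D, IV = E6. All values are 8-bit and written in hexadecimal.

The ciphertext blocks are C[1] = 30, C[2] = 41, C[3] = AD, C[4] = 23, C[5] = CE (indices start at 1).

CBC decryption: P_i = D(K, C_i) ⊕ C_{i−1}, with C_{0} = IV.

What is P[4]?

P[4]: D(K, 23) = 7E; 7E ⊕ AD = D3.

P[4] = D3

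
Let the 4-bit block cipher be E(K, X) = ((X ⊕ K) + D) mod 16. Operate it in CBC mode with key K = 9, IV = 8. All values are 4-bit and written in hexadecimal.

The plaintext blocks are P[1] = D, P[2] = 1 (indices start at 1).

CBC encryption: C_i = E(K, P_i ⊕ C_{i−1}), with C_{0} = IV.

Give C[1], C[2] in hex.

C[1] = 9, C[2] = E

C[1]: P[1] ⊕ 8 = 5; E(K, 5) = 9.
C[2]: P[2] ⊕ 9 = 8; E(K, 8) = E.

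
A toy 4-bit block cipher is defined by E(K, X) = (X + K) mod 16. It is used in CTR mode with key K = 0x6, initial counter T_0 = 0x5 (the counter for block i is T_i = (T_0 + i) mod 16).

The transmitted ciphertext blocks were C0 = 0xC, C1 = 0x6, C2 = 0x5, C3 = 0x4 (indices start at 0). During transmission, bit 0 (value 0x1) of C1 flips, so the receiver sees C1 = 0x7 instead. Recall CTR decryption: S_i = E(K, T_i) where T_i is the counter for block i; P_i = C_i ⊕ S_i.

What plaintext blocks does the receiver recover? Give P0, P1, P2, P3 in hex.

Only C1 changed, to 0x7. In CTR, a change in C_i flips the same bit in P_i only; the keystream is unaffected. Decrypting the received ciphertext:
P0: T = 0x5, S = E(K, T) = 0xB; 0xC ⊕ 0xB = 0x7.
P1: T = 0x6, S = E(K, T) = 0xC; 0x7 ⊕ 0xC = 0xB.
P2: T = 0x7, S = E(K, T) = 0xD; 0x5 ⊕ 0xD = 0x8.
P3: T = 0x8, S = E(K, T) = 0xE; 0x4 ⊕ 0xE = 0xA.
Blocks that differ from the original plaintext: P1.

P0 = 0x7, P1 = 0xB, P2 = 0x8, P3 = 0xA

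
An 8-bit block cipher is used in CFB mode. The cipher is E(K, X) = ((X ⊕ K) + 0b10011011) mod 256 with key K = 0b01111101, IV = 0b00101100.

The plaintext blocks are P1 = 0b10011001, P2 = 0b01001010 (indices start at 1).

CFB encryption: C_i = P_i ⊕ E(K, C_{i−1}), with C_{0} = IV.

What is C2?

C1: E(K, 0b00101100) = 0b11101100; 0b10011001 ⊕ 0b11101100 = 0b01110101.
C2: E(K, 0b01110101) = 0b10100011; 0b01001010 ⊕ 0b10100011 = 0b11101001.

C2 = 0b11101001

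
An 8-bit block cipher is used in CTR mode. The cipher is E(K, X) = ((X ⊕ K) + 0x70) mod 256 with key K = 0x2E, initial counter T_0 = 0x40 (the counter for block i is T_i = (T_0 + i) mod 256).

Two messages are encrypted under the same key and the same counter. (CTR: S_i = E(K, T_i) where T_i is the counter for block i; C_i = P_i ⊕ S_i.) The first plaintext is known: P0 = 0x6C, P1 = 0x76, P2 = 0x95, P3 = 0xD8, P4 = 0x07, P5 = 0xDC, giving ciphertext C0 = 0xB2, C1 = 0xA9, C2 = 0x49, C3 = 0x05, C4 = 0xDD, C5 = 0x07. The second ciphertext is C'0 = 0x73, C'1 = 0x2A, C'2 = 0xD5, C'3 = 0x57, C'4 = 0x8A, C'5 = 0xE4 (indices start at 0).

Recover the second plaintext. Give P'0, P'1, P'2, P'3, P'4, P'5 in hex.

In CTR with a reused counter, both messages share the same keystream S_i, so C_i ⊕ C'_i = P_i ⊕ P'_i and thus P'_i = P_i ⊕ C_i ⊕ C'_i.
P'0: 0x6C ⊕ 0xB2 ⊕ 0x73 = 0xAD.
P'1: 0x76 ⊕ 0xA9 ⊕ 0x2A = 0xF5.
P'2: 0x95 ⊕ 0x49 ⊕ 0xD5 = 0x09.
P'3: 0xD8 ⊕ 0x05 ⊕ 0x57 = 0x8A.
P'4: 0x07 ⊕ 0xDD ⊕ 0x8A = 0x50.
P'5: 0xDC ⊕ 0x07 ⊕ 0xE4 = 0x3F.

P'0 = 0xAD, P'1 = 0xF5, P'2 = 0x09, P'3 = 0x8A, P'4 = 0x50, P'5 = 0x3F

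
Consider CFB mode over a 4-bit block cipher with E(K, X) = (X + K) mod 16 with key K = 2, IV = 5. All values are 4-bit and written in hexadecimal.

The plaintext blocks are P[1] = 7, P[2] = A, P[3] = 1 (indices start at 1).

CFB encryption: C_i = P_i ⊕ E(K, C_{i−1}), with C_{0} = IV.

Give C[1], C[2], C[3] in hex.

C[1]: E(K, 5) = 7; 7 ⊕ 7 = 0.
C[2]: E(K, 0) = 2; A ⊕ 2 = 8.
C[3]: E(K, 8) = A; 1 ⊕ A = B.

C[1] = 0, C[2] = 8, C[3] = B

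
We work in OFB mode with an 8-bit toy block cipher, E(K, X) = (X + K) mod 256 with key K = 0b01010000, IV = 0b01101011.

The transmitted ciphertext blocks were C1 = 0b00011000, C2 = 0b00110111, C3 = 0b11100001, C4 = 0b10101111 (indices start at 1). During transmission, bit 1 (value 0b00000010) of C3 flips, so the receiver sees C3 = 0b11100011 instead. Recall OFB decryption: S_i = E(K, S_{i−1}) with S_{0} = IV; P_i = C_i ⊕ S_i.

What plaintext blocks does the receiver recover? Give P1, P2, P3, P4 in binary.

Only C3 changed, to 0b11100011. In OFB, a change in C_i flips the same bit in P_i only; the keystream is unaffected. Decrypting the received ciphertext:
P1: S = E(K, 0b01101011) = 0b10111011; 0b00011000 ⊕ 0b10111011 = 0b10100011.
P2: S = E(K, 0b10111011) = 0b00001011; 0b00110111 ⊕ 0b00001011 = 0b00111100.
P3: S = E(K, 0b00001011) = 0b01011011; 0b11100011 ⊕ 0b01011011 = 0b10111000.
P4: S = E(K, 0b01011011) = 0b10101011; 0b10101111 ⊕ 0b10101011 = 0b00000100.
Blocks that differ from the original plaintext: P3.

P1 = 0b10100011, P2 = 0b00111100, P3 = 0b10111000, P4 = 0b00000100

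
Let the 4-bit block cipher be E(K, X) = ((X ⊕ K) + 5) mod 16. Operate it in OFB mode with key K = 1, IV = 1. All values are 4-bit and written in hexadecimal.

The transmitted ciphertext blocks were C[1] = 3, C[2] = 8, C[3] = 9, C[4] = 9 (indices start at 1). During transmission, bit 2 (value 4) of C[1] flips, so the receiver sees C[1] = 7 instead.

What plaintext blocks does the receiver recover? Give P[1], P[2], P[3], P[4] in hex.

OFB decryption: S_i = E(K, S_{i−1}) with S_{0} = IV; P_i = C_i ⊕ S_i.
Only C[1] changed, to 7. In OFB, a change in C_i flips the same bit in P_i only; the keystream is unaffected. Decrypting the received ciphertext:
P[1]: S = E(K, 1) = 5; 7 ⊕ 5 = 2.
P[2]: S = E(K, 5) = 9; 8 ⊕ 9 = 1.
P[3]: S = E(K, 9) = D; 9 ⊕ D = 4.
P[4]: S = E(K, D) = 1; 9 ⊕ 1 = 8.
Blocks that differ from the original plaintext: P[1].

P[1] = 2, P[2] = 1, P[3] = 4, P[4] = 8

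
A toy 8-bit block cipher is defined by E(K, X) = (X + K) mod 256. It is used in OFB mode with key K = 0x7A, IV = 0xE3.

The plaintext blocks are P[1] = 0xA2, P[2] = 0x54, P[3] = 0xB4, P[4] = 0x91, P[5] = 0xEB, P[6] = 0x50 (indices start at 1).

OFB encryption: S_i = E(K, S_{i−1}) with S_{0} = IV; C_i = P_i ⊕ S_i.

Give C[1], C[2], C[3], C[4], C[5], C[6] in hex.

C[1] = 0xFF, C[2] = 0x83, C[3] = 0xE5, C[4] = 0x5A, C[5] = 0xAE, C[6] = 0xEF

C[1]: S = E(K, 0xE3) = 0x5D; 0xA2 ⊕ 0x5D = 0xFF.
C[2]: S = E(K, 0x5D) = 0xD7; 0x54 ⊕ 0xD7 = 0x83.
C[3]: S = E(K, 0xD7) = 0x51; 0xB4 ⊕ 0x51 = 0xE5.
C[4]: S = E(K, 0x51) = 0xCB; 0x91 ⊕ 0xCB = 0x5A.
C[5]: S = E(K, 0xCB) = 0x45; 0xEB ⊕ 0x45 = 0xAE.
C[6]: S = E(K, 0x45) = 0xBF; 0x50 ⊕ 0xBF = 0xEF.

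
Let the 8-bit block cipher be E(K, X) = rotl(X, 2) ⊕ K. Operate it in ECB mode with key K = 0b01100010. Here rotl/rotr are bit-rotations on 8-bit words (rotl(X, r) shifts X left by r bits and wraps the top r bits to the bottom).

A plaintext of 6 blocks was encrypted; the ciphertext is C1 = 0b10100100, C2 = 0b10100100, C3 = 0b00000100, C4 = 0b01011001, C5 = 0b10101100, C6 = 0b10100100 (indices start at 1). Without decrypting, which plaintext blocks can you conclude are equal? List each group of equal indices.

P1 = P2 = P6

ECB encrypts each block independently with the same key, so equal ciphertext blocks imply equal plaintext blocks.
C1 = C2 = C6 = 0b10100100, so P1 = P2 = P6.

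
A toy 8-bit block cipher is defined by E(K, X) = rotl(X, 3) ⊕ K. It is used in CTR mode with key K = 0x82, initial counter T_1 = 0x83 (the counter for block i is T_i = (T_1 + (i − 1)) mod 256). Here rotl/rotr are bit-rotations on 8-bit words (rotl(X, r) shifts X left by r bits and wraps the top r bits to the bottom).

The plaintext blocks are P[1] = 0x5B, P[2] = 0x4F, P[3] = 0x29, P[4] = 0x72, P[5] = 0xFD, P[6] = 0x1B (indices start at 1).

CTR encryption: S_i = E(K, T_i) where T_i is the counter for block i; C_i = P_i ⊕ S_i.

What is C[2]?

C[1]: T = 0x83, S = E(K, T) = 0x9E; 0x5B ⊕ 0x9E = 0xC5.
C[2]: T = 0x84, S = E(K, T) = 0xA6; 0x4F ⊕ 0xA6 = 0xE9.

C[2] = 0xE9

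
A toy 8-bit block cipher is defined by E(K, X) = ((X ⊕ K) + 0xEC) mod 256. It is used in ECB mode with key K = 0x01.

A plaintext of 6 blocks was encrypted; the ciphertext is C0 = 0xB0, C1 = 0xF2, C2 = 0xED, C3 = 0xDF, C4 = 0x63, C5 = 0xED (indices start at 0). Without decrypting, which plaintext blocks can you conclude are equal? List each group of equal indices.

ECB encrypts each block independently with the same key, so equal ciphertext blocks imply equal plaintext blocks.
C2 = C5 = 0xED, so P2 = P5.

P2 = P5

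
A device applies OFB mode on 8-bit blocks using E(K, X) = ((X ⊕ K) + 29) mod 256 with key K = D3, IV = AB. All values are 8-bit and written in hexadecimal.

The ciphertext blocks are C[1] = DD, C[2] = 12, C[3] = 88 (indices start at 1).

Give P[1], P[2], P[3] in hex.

OFB decryption: S_i = E(K, S_{i−1}) with S_{0} = IV; P_i = C_i ⊕ S_i.
P[1]: S = E(K, AB) = A1; DD ⊕ A1 = 7C.
P[2]: S = E(K, A1) = 9B; 12 ⊕ 9B = 89.
P[3]: S = E(K, 9B) = 71; 88 ⊕ 71 = F9.

P[1] = 7C, P[2] = 89, P[3] = F9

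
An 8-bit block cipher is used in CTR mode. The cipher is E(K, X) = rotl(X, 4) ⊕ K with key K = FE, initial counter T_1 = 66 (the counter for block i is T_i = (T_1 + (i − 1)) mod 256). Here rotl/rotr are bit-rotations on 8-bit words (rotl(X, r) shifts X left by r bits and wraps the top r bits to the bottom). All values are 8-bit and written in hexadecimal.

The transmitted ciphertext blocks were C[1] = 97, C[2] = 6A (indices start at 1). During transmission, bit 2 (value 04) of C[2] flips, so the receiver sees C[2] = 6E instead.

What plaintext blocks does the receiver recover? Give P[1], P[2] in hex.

P[1] = 0F, P[2] = E6

CTR decryption: S_i = E(K, T_i) where T_i is the counter for block i; P_i = C_i ⊕ S_i.
Only C[2] changed, to 6E. In CTR, a change in C_i flips the same bit in P_i only; the keystream is unaffected. Decrypting the received ciphertext:
P[1]: T = 66, S = E(K, T) = 98; 97 ⊕ 98 = 0F.
P[2]: T = 67, S = E(K, T) = 88; 6E ⊕ 88 = E6.
Blocks that differ from the original plaintext: P[2].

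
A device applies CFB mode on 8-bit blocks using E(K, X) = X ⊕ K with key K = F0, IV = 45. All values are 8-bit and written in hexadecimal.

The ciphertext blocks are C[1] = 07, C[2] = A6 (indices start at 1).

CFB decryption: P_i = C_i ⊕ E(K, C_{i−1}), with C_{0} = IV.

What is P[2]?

P[2]: E(K, 07) = F7; A6 ⊕ F7 = 51.

P[2] = 51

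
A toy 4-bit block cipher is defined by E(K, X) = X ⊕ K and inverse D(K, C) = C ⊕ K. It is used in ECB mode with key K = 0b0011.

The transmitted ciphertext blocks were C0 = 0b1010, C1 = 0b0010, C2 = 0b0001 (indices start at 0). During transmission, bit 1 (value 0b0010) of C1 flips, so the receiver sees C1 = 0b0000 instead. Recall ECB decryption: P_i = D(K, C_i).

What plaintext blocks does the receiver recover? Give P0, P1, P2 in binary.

P0 = 0b1001, P1 = 0b0011, P2 = 0b0010

Only C1 changed, to 0b0000. In ECB, a change in C_i affects only P_i. Decrypting the received ciphertext:
P0: D(K, 0b1010) = 0b1001.
P1: D(K, 0b0000) = 0b0011.
P2: D(K, 0b0001) = 0b0010.
Blocks that differ from the original plaintext: P1.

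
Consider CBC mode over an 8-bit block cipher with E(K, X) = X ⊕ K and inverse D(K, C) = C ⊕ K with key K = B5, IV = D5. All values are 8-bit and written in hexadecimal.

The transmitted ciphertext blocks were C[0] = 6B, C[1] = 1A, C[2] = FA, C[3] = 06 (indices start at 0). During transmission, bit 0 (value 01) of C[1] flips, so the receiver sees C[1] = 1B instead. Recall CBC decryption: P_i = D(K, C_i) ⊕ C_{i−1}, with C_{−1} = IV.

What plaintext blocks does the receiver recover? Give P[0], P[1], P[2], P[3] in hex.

Only C[1] changed, to 1B. In CBC, a change in C_i garbles P_i and flips the same bit in P_{i+1}. Decrypting the received ciphertext:
P[0]: D(K, 6B) = DE; DE ⊕ D5 = 0B.
P[1]: D(K, 1B) = AE; AE ⊕ 6B = C5.
P[2]: D(K, FA) = 4F; 4F ⊕ 1B = 54.
P[3]: D(K, 06) = B3; B3 ⊕ FA = 49.
Blocks that differ from the original plaintext: P[1], P[2].

P[0] = 0B, P[1] = C5, P[2] = 54, P[3] = 49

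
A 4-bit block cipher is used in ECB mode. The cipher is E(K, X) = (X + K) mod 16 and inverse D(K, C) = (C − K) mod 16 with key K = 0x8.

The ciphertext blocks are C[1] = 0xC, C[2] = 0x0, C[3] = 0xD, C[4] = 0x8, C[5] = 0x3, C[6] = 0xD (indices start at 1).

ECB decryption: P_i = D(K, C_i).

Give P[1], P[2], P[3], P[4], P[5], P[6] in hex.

P[1] = 0x4, P[2] = 0x8, P[3] = 0x5, P[4] = 0x0, P[5] = 0xB, P[6] = 0x5

P[1]: D(K, 0xC) = 0x4.
P[2]: D(K, 0x0) = 0x8.
P[3]: D(K, 0xD) = 0x5.
P[4]: D(K, 0x8) = 0x0.
P[5]: D(K, 0x3) = 0xB.
P[6]: D(K, 0xD) = 0x5.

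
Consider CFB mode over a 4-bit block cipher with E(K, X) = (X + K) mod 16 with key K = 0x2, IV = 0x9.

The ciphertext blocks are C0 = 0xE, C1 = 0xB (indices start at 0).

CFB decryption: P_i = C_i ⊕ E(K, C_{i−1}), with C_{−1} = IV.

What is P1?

P1: E(K, 0xE) = 0x0; 0xB ⊕ 0x0 = 0xB.

P1 = 0xB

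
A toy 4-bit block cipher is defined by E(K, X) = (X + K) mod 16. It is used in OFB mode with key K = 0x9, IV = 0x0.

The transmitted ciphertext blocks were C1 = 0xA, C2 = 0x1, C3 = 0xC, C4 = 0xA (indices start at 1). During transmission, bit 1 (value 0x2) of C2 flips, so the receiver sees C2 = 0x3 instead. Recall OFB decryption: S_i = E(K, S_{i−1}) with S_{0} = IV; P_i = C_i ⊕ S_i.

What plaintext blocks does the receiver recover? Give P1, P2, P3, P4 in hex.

Only C2 changed, to 0x3. In OFB, a change in C_i flips the same bit in P_i only; the keystream is unaffected. Decrypting the received ciphertext:
P1: S = E(K, 0x0) = 0x9; 0xA ⊕ 0x9 = 0x3.
P2: S = E(K, 0x9) = 0x2; 0x3 ⊕ 0x2 = 0x1.
P3: S = E(K, 0x2) = 0xB; 0xC ⊕ 0xB = 0x7.
P4: S = E(K, 0xB) = 0x4; 0xA ⊕ 0x4 = 0xE.
Blocks that differ from the original plaintext: P2.

P1 = 0x3, P2 = 0x1, P3 = 0x7, P4 = 0xE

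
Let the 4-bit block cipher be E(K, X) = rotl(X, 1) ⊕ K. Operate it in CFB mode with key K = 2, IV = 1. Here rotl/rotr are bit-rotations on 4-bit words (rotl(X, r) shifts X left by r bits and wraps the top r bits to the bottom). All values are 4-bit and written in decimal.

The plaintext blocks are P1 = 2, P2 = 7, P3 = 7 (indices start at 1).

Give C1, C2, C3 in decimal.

CFB encryption: C_i = P_i ⊕ E(K, C_{i−1}), with C_{0} = IV.
C1: E(K, 1) = 0; 2 ⊕ 0 = 2.
C2: E(K, 2) = 6; 7 ⊕ 6 = 1.
C3: E(K, 1) = 0; 7 ⊕ 0 = 7.

C1 = 2, C2 = 1, C3 = 7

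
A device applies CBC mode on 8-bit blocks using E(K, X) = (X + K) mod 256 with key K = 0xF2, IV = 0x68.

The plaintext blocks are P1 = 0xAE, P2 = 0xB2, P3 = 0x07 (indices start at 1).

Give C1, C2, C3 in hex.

CBC encryption: C_i = E(K, P_i ⊕ C_{i−1}), with C_{0} = IV.
C1: P1 ⊕ 0x68 = 0xC6; E(K, 0xC6) = 0xB8.
C2: P2 ⊕ 0xB8 = 0x0A; E(K, 0x0A) = 0xFC.
C3: P3 ⊕ 0xFC = 0xFB; E(K, 0xFB) = 0xED.

C1 = 0xB8, C2 = 0xFC, C3 = 0xED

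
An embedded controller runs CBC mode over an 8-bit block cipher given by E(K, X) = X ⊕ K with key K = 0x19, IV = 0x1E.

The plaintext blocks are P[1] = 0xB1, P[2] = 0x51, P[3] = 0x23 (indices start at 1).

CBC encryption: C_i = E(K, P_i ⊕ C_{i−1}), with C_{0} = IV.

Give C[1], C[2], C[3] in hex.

C[1]: P[1] ⊕ 0x1E = 0xAF; E(K, 0xAF) = 0xB6.
C[2]: P[2] ⊕ 0xB6 = 0xE7; E(K, 0xE7) = 0xFE.
C[3]: P[3] ⊕ 0xFE = 0xDD; E(K, 0xDD) = 0xC4.

C[1] = 0xB6, C[2] = 0xFE, C[3] = 0xC4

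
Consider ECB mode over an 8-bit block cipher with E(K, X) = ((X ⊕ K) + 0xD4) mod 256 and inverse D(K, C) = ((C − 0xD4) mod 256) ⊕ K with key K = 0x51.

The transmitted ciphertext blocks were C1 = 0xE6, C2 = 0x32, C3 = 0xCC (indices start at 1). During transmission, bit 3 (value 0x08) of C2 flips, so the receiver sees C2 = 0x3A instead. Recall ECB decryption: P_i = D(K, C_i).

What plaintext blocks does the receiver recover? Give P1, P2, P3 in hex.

Only C2 changed, to 0x3A. In ECB, a change in C_i affects only P_i. Decrypting the received ciphertext:
P1: D(K, 0xE6) = 0x43.
P2: D(K, 0x3A) = 0x37.
P3: D(K, 0xCC) = 0xA9.
Blocks that differ from the original plaintext: P2.

P1 = 0x43, P2 = 0x37, P3 = 0xA9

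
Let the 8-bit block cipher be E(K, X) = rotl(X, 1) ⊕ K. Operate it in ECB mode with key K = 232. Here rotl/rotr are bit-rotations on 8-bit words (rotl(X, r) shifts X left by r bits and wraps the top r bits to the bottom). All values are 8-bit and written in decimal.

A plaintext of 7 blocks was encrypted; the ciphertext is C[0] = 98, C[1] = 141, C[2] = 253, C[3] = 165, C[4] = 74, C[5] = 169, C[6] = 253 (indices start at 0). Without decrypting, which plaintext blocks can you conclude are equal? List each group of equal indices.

P[2] = P[6]

ECB encrypts each block independently with the same key, so equal ciphertext blocks imply equal plaintext blocks.
C[2] = C[6] = 253, so P[2] = P[6].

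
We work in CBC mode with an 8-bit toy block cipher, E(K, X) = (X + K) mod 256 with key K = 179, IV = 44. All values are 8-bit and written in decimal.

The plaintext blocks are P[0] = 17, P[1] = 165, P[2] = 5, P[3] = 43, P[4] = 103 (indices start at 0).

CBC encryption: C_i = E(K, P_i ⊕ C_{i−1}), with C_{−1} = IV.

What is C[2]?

C[2] = 192

C[0]: P[0] ⊕ 44 = 61; E(K, 61) = 240.
C[1]: P[1] ⊕ 240 = 85; E(K, 85) = 8.
C[2]: P[2] ⊕ 8 = 13; E(K, 13) = 192.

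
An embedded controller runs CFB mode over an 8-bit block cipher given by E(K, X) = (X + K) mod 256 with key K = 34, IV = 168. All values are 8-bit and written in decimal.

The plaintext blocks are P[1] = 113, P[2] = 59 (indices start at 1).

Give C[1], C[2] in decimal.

C[1] = 187, C[2] = 230

CFB encryption: C_i = P_i ⊕ E(K, C_{i−1}), with C_{0} = IV.
C[1]: E(K, 168) = 202; 113 ⊕ 202 = 187.
C[2]: E(K, 187) = 221; 59 ⊕ 221 = 230.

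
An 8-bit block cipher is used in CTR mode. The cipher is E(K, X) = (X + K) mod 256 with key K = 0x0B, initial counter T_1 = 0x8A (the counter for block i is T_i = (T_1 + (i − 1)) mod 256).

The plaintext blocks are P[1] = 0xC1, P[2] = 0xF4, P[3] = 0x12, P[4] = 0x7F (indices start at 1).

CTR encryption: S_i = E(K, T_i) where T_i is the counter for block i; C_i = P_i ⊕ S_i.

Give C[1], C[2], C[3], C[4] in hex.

C[1] = 0x54, C[2] = 0x62, C[3] = 0x85, C[4] = 0xE7

C[1]: T = 0x8A, S = E(K, T) = 0x95; 0xC1 ⊕ 0x95 = 0x54.
C[2]: T = 0x8B, S = E(K, T) = 0x96; 0xF4 ⊕ 0x96 = 0x62.
C[3]: T = 0x8C, S = E(K, T) = 0x97; 0x12 ⊕ 0x97 = 0x85.
C[4]: T = 0x8D, S = E(K, T) = 0x98; 0x7F ⊕ 0x98 = 0xE7.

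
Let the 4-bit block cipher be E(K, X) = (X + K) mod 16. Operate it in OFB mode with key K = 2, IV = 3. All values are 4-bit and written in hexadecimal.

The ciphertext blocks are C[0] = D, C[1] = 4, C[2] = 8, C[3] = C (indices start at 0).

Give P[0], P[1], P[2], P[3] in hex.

P[0] = 8, P[1] = 3, P[2] = 1, P[3] = 7

OFB decryption: S_i = E(K, S_{i−1}) with S_{−1} = IV; P_i = C_i ⊕ S_i.
P[0]: S = E(K, 3) = 5; D ⊕ 5 = 8.
P[1]: S = E(K, 5) = 7; 4 ⊕ 7 = 3.
P[2]: S = E(K, 7) = 9; 8 ⊕ 9 = 1.
P[3]: S = E(K, 9) = B; C ⊕ B = 7.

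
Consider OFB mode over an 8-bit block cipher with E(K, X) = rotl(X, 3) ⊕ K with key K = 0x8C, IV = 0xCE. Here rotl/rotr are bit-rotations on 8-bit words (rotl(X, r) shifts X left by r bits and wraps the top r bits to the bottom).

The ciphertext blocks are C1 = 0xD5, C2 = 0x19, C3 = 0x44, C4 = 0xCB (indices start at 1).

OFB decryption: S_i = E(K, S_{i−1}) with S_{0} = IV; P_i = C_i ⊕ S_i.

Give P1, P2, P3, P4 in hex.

P1: S = E(K, 0xCE) = 0xFA; 0xD5 ⊕ 0xFA = 0x2F.
P2: S = E(K, 0xFA) = 0x5B; 0x19 ⊕ 0x5B = 0x42.
P3: S = E(K, 0x5B) = 0x56; 0x44 ⊕ 0x56 = 0x12.
P4: S = E(K, 0x56) = 0x3E; 0xCB ⊕ 0x3E = 0xF5.

P1 = 0x2F, P2 = 0x42, P3 = 0x12, P4 = 0xF5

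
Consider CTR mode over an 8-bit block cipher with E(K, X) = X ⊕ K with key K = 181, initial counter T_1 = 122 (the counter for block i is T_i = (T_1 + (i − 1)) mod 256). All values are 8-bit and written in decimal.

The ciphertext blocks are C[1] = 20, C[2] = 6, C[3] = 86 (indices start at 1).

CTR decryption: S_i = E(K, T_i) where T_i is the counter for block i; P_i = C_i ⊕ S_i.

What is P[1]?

P[1]: T = 122, S = E(K, T) = 207; 20 ⊕ 207 = 219.

P[1] = 219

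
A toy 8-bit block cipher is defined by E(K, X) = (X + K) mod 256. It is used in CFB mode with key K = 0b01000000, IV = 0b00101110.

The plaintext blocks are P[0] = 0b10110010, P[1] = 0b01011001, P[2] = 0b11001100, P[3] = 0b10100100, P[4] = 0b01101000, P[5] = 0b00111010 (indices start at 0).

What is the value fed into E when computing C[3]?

0b01001001

CFB encryption: C_i = P_i ⊕ E(K, C_{i−1}), with C_{−1} = IV.
C[0]: E(K, 0b00101110) = 0b01101110; 0b10110010 ⊕ 0b01101110 = 0b11011100.
C[1]: E(K, 0b11011100) = 0b00011100; 0b01011001 ⊕ 0b00011100 = 0b01000101.
C[2]: E(K, 0b01000101) = 0b10000101; 0b11001100 ⊕ 0b10000101 = 0b01001001.
C[3]: E(K, 0b01001001) = 0b10001001; 0b10100100 ⊕ 0b10001001 = 0b00101101.
So the input to E for block [3] is 0b01001001.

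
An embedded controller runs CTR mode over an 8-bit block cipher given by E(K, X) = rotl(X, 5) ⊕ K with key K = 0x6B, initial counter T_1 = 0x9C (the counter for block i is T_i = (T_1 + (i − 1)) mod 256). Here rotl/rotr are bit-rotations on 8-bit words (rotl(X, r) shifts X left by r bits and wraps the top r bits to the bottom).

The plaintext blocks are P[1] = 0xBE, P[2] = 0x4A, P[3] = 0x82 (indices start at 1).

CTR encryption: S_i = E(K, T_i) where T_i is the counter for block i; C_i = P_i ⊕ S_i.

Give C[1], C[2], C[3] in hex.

C[1] = 0x46, C[2] = 0x92, C[3] = 0x3A

C[1]: T = 0x9C, S = E(K, T) = 0xF8; 0xBE ⊕ 0xF8 = 0x46.
C[2]: T = 0x9D, S = E(K, T) = 0xD8; 0x4A ⊕ 0xD8 = 0x92.
C[3]: T = 0x9E, S = E(K, T) = 0xB8; 0x82 ⊕ 0xB8 = 0x3A.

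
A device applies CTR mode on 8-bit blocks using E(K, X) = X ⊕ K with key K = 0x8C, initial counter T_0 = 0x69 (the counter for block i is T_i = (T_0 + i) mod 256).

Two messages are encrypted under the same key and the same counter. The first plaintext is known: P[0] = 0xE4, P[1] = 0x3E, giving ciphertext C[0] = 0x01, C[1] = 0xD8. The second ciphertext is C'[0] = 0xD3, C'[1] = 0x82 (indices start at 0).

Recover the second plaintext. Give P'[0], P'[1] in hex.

In CTR with a reused counter, both messages share the same keystream S_i, so C_i ⊕ C'_i = P_i ⊕ P'_i and thus P'_i = P_i ⊕ C_i ⊕ C'_i.
P'[0]: 0xE4 ⊕ 0x01 ⊕ 0xD3 = 0x36.
P'[1]: 0x3E ⊕ 0xD8 ⊕ 0x82 = 0x64.

P'[0] = 0x36, P'[1] = 0x64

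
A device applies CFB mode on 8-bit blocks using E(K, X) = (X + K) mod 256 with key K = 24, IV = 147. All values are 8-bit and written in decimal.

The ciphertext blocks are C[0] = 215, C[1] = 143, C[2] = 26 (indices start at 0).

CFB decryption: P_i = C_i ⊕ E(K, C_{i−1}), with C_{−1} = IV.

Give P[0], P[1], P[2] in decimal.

P[0] = 124, P[1] = 96, P[2] = 189

P[0]: E(K, 147) = 171; 215 ⊕ 171 = 124.
P[1]: E(K, 215) = 239; 143 ⊕ 239 = 96.
P[2]: E(K, 143) = 167; 26 ⊕ 167 = 189.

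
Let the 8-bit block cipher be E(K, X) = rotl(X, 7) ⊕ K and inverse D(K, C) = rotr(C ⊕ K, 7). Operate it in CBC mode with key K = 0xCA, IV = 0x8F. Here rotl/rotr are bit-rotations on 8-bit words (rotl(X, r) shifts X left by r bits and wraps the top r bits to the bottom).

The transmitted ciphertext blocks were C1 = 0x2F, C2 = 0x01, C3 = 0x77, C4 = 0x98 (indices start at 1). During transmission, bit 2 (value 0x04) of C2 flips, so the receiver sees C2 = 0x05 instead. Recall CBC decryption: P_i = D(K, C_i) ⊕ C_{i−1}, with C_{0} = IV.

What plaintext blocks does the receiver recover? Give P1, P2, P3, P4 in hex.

P1 = 0x44, P2 = 0xB0, P3 = 0x7E, P4 = 0xD3

Only C2 changed, to 0x05. In CBC, a change in C_i garbles P_i and flips the same bit in P_{i+1}. Decrypting the received ciphertext:
P1: D(K, 0x2F) = 0xCB; 0xCB ⊕ 0x8F = 0x44.
P2: D(K, 0x05) = 0x9F; 0x9F ⊕ 0x2F = 0xB0.
P3: D(K, 0x77) = 0x7B; 0x7B ⊕ 0x05 = 0x7E.
P4: D(K, 0x98) = 0xA4; 0xA4 ⊕ 0x77 = 0xD3.
Blocks that differ from the original plaintext: P2, P3.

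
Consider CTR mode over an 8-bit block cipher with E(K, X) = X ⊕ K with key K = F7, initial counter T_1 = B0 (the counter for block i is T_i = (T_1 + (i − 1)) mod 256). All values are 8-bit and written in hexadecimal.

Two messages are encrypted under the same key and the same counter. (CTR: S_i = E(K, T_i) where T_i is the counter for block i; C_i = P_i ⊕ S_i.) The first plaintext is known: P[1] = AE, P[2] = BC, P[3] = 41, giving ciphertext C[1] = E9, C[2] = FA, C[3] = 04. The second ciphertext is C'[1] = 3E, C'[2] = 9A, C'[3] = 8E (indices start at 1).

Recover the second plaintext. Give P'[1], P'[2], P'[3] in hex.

In CTR with a reused counter, both messages share the same keystream S_i, so C_i ⊕ C'_i = P_i ⊕ P'_i and thus P'_i = P_i ⊕ C_i ⊕ C'_i.
P'[1]: AE ⊕ E9 ⊕ 3E = 79.
P'[2]: BC ⊕ FA ⊕ 9A = DC.
P'[3]: 41 ⊕ 04 ⊕ 8E = CB.

P'[1] = 79, P'[2] = DC, P'[3] = CB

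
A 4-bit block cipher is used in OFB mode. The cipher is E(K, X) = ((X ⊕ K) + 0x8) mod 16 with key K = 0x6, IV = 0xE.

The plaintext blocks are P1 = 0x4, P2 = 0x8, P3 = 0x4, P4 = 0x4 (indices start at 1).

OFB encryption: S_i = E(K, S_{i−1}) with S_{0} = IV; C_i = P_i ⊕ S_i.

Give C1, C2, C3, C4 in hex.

C1: S = E(K, 0xE) = 0x0; 0x4 ⊕ 0x0 = 0x4.
C2: S = E(K, 0x0) = 0xE; 0x8 ⊕ 0xE = 0x6.
C3: S = E(K, 0xE) = 0x0; 0x4 ⊕ 0x0 = 0x4.
C4: S = E(K, 0x0) = 0xE; 0x4 ⊕ 0xE = 0xA.

C1 = 0x4, C2 = 0x6, C3 = 0x4, C4 = 0xA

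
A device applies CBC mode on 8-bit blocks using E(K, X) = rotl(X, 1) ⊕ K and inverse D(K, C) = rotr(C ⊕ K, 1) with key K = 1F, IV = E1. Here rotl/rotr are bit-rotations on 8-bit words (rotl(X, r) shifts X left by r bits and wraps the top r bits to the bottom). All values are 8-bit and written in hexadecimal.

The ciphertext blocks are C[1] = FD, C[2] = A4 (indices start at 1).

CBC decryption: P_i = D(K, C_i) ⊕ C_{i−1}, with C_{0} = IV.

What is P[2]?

P[2] = 20

P[2]: D(K, A4) = DD; DD ⊕ FD = 20.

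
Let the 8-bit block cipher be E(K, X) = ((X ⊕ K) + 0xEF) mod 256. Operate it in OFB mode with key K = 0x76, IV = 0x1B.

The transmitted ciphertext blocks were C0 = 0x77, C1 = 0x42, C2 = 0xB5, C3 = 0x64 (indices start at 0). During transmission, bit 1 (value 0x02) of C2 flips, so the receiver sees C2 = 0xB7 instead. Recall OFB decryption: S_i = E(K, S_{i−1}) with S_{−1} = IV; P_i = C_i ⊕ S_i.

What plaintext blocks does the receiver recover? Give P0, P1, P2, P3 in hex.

Only C2 changed, to 0xB7. In OFB, a change in C_i flips the same bit in P_i only; the keystream is unaffected. Decrypting the received ciphertext:
P0: S = E(K, 0x1B) = 0x5C; 0x77 ⊕ 0x5C = 0x2B.
P1: S = E(K, 0x5C) = 0x19; 0x42 ⊕ 0x19 = 0x5B.
P2: S = E(K, 0x19) = 0x5E; 0xB7 ⊕ 0x5E = 0xE9.
P3: S = E(K, 0x5E) = 0x17; 0x64 ⊕ 0x17 = 0x73.
Blocks that differ from the original plaintext: P2.

P0 = 0x2B, P1 = 0x5B, P2 = 0xE9, P3 = 0x73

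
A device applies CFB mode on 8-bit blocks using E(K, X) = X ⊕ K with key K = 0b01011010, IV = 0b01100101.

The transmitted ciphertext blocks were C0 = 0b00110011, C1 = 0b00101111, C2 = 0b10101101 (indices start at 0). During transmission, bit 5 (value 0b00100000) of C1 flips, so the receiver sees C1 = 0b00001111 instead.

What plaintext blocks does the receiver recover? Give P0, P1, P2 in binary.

CFB decryption: P_i = C_i ⊕ E(K, C_{i−1}), with C_{−1} = IV.
Only C1 changed, to 0b00001111. In CFB, a change in C_i flips the same bit in P_i and garbles P_{i+1}. Decrypting the received ciphertext:
P0: E(K, 0b01100101) = 0b00111111; 0b00110011 ⊕ 0b00111111 = 0b00001100.
P1: E(K, 0b00110011) = 0b01101001; 0b00001111 ⊕ 0b01101001 = 0b01100110.
P2: E(K, 0b00001111) = 0b01010101; 0b10101101 ⊕ 0b01010101 = 0b11111000.
Blocks that differ from the original plaintext: P1, P2.

P0 = 0b00001100, P1 = 0b01100110, P2 = 0b11111000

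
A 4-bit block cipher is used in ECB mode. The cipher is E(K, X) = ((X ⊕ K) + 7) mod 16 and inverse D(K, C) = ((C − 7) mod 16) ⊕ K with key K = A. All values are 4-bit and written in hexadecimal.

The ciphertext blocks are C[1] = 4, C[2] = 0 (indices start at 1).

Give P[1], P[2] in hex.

ECB decryption: P_i = D(K, C_i).
P[1]: D(K, 4) = 7.
P[2]: D(K, 0) = 3.

P[1] = 7, P[2] = 3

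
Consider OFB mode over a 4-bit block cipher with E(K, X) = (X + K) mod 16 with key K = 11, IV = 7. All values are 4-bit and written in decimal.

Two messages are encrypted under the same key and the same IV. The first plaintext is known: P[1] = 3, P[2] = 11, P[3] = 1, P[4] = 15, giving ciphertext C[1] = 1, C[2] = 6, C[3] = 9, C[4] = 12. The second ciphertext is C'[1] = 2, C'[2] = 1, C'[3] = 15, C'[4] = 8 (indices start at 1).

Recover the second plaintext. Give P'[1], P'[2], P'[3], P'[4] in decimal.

In OFB with a reused IV, both messages share the same keystream S_i, so C_i ⊕ C'_i = P_i ⊕ P'_i and thus P'_i = P_i ⊕ C_i ⊕ C'_i.
P'[1]: 3 ⊕ 1 ⊕ 2 = 0.
P'[2]: 11 ⊕ 6 ⊕ 1 = 12.
P'[3]: 1 ⊕ 9 ⊕ 15 = 7.
P'[4]: 15 ⊕ 12 ⊕ 8 = 11.

P'[1] = 0, P'[2] = 12, P'[3] = 7, P'[4] = 11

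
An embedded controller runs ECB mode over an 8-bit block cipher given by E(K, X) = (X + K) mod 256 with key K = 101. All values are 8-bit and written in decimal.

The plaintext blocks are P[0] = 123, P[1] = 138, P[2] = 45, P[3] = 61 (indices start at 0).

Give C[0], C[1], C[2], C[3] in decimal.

C[0] = 224, C[1] = 239, C[2] = 146, C[3] = 162

ECB encryption: C_i = E(K, P_i).
C[0]: E(K, 123) = 224.
C[1]: E(K, 138) = 239.
C[2]: E(K, 45) = 146.
C[3]: E(K, 61) = 162.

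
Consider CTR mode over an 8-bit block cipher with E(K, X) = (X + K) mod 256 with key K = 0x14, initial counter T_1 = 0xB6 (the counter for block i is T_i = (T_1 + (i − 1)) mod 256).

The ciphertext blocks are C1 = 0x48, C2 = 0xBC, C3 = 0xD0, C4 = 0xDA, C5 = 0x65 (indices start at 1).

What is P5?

CTR decryption: S_i = E(K, T_i) where T_i is the counter for block i; P_i = C_i ⊕ S_i.
P5: T = 0xBA, S = E(K, T) = 0xCE; 0x65 ⊕ 0xCE = 0xAB.

P5 = 0xAB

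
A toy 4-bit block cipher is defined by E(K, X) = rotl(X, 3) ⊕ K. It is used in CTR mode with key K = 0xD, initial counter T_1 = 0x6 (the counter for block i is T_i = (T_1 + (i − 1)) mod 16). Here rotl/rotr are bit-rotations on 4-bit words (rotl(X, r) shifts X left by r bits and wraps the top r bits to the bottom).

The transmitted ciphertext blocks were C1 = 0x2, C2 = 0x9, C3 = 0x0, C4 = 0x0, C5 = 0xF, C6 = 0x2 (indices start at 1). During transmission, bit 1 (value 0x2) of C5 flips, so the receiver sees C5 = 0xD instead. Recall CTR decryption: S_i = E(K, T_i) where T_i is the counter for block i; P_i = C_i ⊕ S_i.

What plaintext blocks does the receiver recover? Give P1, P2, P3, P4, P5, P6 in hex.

Only C5 changed, to 0xD. In CTR, a change in C_i flips the same bit in P_i only; the keystream is unaffected. Decrypting the received ciphertext:
P1: T = 0x6, S = E(K, T) = 0xE; 0x2 ⊕ 0xE = 0xC.
P2: T = 0x7, S = E(K, T) = 0x6; 0x9 ⊕ 0x6 = 0xF.
P3: T = 0x8, S = E(K, T) = 0x9; 0x0 ⊕ 0x9 = 0x9.
P4: T = 0x9, S = E(K, T) = 0x1; 0x0 ⊕ 0x1 = 0x1.
P5: T = 0xA, S = E(K, T) = 0x8; 0xD ⊕ 0x8 = 0x5.
P6: T = 0xB, S = E(K, T) = 0x0; 0x2 ⊕ 0x0 = 0x2.
Blocks that differ from the original plaintext: P5.

P1 = 0xC, P2 = 0xF, P3 = 0x9, P4 = 0x1, P5 = 0x5, P6 = 0x2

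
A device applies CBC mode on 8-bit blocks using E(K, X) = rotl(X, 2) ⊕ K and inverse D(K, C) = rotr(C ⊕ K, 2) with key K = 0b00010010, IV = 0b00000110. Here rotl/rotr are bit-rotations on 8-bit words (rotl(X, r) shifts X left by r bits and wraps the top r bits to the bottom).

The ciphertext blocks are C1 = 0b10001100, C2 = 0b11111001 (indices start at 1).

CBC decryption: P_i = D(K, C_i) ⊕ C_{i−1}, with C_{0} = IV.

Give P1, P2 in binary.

P1 = 0b10100001, P2 = 0b01110110

P1: D(K, 0b10001100) = 0b10100111; 0b10100111 ⊕ 0b00000110 = 0b10100001.
P2: D(K, 0b11111001) = 0b11111010; 0b11111010 ⊕ 0b10001100 = 0b01110110.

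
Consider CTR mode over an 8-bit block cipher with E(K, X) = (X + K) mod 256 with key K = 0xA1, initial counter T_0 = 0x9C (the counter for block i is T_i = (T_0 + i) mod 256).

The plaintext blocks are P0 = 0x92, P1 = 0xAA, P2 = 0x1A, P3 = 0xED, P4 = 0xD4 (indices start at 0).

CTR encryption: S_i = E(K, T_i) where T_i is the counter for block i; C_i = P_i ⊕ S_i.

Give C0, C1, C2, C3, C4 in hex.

C0 = 0xAF, C1 = 0x94, C2 = 0x25, C3 = 0xAD, C4 = 0x95

C0: T = 0x9C, S = E(K, T) = 0x3D; 0x92 ⊕ 0x3D = 0xAF.
C1: T = 0x9D, S = E(K, T) = 0x3E; 0xAA ⊕ 0x3E = 0x94.
C2: T = 0x9E, S = E(K, T) = 0x3F; 0x1A ⊕ 0x3F = 0x25.
C3: T = 0x9F, S = E(K, T) = 0x40; 0xED ⊕ 0x40 = 0xAD.
C4: T = 0xA0, S = E(K, T) = 0x41; 0xD4 ⊕ 0x41 = 0x95.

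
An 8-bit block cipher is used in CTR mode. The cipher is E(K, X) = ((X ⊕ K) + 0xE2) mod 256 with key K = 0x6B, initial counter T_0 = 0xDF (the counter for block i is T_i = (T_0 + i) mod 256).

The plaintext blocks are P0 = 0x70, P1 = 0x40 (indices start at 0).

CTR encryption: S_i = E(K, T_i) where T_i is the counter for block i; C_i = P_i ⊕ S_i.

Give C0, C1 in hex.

C0: T = 0xDF, S = E(K, T) = 0x96; 0x70 ⊕ 0x96 = 0xE6.
C1: T = 0xE0, S = E(K, T) = 0x6D; 0x40 ⊕ 0x6D = 0x2D.

C0 = 0xE6, C1 = 0x2D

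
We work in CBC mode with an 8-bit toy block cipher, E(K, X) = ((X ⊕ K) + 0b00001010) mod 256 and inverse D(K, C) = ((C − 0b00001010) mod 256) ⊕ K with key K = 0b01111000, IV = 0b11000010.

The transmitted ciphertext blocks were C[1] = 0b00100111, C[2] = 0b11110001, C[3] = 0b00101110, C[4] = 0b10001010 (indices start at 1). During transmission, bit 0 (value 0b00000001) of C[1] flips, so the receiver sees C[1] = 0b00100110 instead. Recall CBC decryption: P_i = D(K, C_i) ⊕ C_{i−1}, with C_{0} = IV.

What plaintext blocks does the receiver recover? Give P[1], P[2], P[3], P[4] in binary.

P[1] = 0b10100110, P[2] = 0b10111001, P[3] = 0b10101101, P[4] = 0b11010110

Only C[1] changed, to 0b00100110. In CBC, a change in C_i garbles P_i and flips the same bit in P_{i+1}. Decrypting the received ciphertext:
P[1]: D(K, 0b00100110) = 0b01100100; 0b01100100 ⊕ 0b11000010 = 0b10100110.
P[2]: D(K, 0b11110001) = 0b10011111; 0b10011111 ⊕ 0b00100110 = 0b10111001.
P[3]: D(K, 0b00101110) = 0b01011100; 0b01011100 ⊕ 0b11110001 = 0b10101101.
P[4]: D(K, 0b10001010) = 0b11111000; 0b11111000 ⊕ 0b00101110 = 0b11010110.
Blocks that differ from the original plaintext: P[1], P[2].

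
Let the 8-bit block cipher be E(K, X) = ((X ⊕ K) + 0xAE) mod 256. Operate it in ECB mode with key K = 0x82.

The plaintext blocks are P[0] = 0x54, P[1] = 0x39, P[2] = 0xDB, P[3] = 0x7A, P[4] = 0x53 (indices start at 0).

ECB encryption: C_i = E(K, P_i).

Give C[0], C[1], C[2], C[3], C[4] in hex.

C[0]: E(K, 0x54) = 0x84.
C[1]: E(K, 0x39) = 0x69.
C[2]: E(K, 0xDB) = 0x07.
C[3]: E(K, 0x7A) = 0xA6.
C[4]: E(K, 0x53) = 0x7F.

C[0] = 0x84, C[1] = 0x69, C[2] = 0x07, C[3] = 0xA6, C[4] = 0x7F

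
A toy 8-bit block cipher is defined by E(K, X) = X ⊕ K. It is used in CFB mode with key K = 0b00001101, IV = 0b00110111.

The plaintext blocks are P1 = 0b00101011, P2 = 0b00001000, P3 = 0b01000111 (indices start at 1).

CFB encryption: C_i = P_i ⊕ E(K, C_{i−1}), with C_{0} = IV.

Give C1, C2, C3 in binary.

C1: E(K, 0b00110111) = 0b00111010; 0b00101011 ⊕ 0b00111010 = 0b00010001.
C2: E(K, 0b00010001) = 0b00011100; 0b00001000 ⊕ 0b00011100 = 0b00010100.
C3: E(K, 0b00010100) = 0b00011001; 0b01000111 ⊕ 0b00011001 = 0b01011110.

C1 = 0b00010001, C2 = 0b00010100, C3 = 0b01011110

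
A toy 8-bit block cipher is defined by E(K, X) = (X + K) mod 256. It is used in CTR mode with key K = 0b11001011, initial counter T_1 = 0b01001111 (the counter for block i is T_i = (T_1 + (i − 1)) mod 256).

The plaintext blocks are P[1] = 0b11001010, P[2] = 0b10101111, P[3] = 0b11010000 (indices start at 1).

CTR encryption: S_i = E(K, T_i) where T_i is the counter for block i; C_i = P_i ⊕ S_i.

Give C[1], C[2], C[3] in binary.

C[1] = 0b11010000, C[2] = 0b10110100, C[3] = 0b11001100

C[1]: T = 0b01001111, S = E(K, T) = 0b00011010; 0b11001010 ⊕ 0b00011010 = 0b11010000.
C[2]: T = 0b01010000, S = E(K, T) = 0b00011011; 0b10101111 ⊕ 0b00011011 = 0b10110100.
C[3]: T = 0b01010001, S = E(K, T) = 0b00011100; 0b11010000 ⊕ 0b00011100 = 0b11001100.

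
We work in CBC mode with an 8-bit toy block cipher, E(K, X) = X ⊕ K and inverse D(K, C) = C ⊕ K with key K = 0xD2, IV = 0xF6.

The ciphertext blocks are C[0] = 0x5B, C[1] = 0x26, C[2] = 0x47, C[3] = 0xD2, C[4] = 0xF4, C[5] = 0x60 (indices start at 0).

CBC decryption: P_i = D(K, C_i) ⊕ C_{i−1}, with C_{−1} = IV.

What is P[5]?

P[5]: D(K, 0x60) = 0xB2; 0xB2 ⊕ 0xF4 = 0x46.

P[5] = 0x46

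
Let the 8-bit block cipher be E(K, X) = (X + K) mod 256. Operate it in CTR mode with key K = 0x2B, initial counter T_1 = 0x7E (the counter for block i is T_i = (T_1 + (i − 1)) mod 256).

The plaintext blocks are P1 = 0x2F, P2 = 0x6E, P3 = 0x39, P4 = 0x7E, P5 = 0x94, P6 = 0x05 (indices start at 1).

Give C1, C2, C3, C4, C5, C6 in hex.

CTR encryption: S_i = E(K, T_i) where T_i is the counter for block i; C_i = P_i ⊕ S_i.
C1: T = 0x7E, S = E(K, T) = 0xA9; 0x2F ⊕ 0xA9 = 0x86.
C2: T = 0x7F, S = E(K, T) = 0xAA; 0x6E ⊕ 0xAA = 0xC4.
C3: T = 0x80, S = E(K, T) = 0xAB; 0x39 ⊕ 0xAB = 0x92.
C4: T = 0x81, S = E(K, T) = 0xAC; 0x7E ⊕ 0xAC = 0xD2.
C5: T = 0x82, S = E(K, T) = 0xAD; 0x94 ⊕ 0xAD = 0x39.
C6: T = 0x83, S = E(K, T) = 0xAE; 0x05 ⊕ 0xAE = 0xAB.

C1 = 0x86, C2 = 0xC4, C3 = 0x92, C4 = 0xD2, C5 = 0x39, C6 = 0xAB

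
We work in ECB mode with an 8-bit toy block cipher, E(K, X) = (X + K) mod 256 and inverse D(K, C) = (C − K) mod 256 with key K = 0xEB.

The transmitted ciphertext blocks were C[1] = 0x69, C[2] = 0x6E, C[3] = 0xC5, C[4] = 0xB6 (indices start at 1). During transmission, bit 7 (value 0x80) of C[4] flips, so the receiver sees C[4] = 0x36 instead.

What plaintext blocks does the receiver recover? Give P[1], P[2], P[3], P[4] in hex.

P[1] = 0x7E, P[2] = 0x83, P[3] = 0xDA, P[4] = 0x4B

ECB decryption: P_i = D(K, C_i).
Only C[4] changed, to 0x36. In ECB, a change in C_i affects only P_i. Decrypting the received ciphertext:
P[1]: D(K, 0x69) = 0x7E.
P[2]: D(K, 0x6E) = 0x83.
P[3]: D(K, 0xC5) = 0xDA.
P[4]: D(K, 0x36) = 0x4B.
Blocks that differ from the original plaintext: P[4].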